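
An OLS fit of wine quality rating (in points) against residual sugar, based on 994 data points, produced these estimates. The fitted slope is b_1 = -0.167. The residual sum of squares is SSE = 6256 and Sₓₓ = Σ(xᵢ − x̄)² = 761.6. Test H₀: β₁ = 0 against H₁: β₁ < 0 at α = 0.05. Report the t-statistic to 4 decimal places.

t = -1.8352

MSE = SSE/(n − 2) = 6256/992 = 6.30645.
SE(b_1) = √(MSE/Sₓₓ) = √(6.30645/761.6) = 0.0909974.
t = -0.167 / 0.0909974 = -1.8352.
df = n − 2 = 992.
One-sided p ≈ 0.0334, which is < 0.05, so reject H₀.
There is evidence that the true slope on residual sugar is negative.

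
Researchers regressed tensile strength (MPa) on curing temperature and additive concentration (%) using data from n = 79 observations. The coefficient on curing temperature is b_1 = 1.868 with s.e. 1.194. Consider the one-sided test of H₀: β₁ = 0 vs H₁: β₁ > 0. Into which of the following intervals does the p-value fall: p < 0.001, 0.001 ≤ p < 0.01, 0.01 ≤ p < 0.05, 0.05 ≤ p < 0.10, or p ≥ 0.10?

0.05 ≤ p < 0.10

t = 1.868 / 1.194 = 1.564.
df = n − k − 1 = 79 − 2 − 1 = 76.
One-sided p = P(T_{76} > t) ≈ 0.0609.
So 0.05 ≤ p < 0.10.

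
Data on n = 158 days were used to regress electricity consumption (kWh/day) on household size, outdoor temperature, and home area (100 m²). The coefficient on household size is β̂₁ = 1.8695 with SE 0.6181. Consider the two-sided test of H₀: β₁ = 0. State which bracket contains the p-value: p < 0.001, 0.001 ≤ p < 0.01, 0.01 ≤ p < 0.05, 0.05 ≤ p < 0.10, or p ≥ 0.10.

t = 1.8695 / 0.6181 = 3.025.
df = n − k − 1 = 158 − 3 − 1 = 154.
Two-sided p = 2·P(T_{154} > |t|) ≈ 0.0029.
So 0.001 ≤ p < 0.01.

0.001 ≤ p < 0.01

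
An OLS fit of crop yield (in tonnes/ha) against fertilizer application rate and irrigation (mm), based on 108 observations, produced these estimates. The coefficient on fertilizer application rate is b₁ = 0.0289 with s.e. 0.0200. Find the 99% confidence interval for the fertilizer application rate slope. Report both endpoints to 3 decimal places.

(-0.024, 0.081)

df = n − k − 1 = 108 − 2 − 1 = 105.
t* = t_{0.005, 105} = 2.623465.
Margin = t* × SE = 2.623465 × 0.0200 = 0.05247.
CI: 0.0289 ± 0.05247 → (-0.024, 0.081).
With 99% confidence, each one-unit increase in fertilizer application rate is associated with a change of between -0.024 and 0.081 tonnes/ha in crop yield, holding the other predictors fixed.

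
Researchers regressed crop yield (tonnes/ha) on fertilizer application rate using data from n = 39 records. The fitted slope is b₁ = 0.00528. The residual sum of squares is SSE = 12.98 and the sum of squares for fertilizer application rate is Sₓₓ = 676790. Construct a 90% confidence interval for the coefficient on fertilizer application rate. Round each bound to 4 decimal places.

(0.0041, 0.0065)

MSE = SSE/(n − 2) = 12.98/37 = 0.350811.
SE(b₁) = √(MSE/Sₓₓ) = √(0.350811/676790) = 0.000719962.
df = n − 2 = 37.
t* = t_{0.05, 37} = 1.687094.
Margin = t* × SE = 1.687094 × 0.000719962 = 0.001215.
CI: 0.00528 ± 0.001215 → (0.0041, 0.0065).
With 90% confidence, each one-unit increase in fertilizer application rate is associated with a change of between 0.0041 and 0.0065 tonnes/ha in crop yield.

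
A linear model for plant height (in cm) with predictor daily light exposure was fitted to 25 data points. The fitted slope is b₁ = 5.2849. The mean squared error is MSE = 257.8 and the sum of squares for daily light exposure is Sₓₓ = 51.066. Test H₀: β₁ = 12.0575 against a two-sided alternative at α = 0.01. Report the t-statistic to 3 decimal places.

SE(b₁) = √(MSE/Sₓₓ) = √(257.8/51.066) = 2.24686.
t = (5.2849 − 12.0575) / 2.24686 = -3.014.
df = n − 2 = 23.
Two-sided p ≈ 0.0062, which is < 0.01, so reject H₀.
There is evidence that the true slope on daily light exposure differs from 12.0575 cm per unit.

t = -3.014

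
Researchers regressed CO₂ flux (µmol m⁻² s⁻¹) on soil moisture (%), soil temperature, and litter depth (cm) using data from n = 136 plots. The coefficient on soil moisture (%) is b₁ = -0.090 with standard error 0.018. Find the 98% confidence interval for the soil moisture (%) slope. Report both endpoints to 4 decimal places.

df = n − k − 1 = 136 − 3 − 1 = 132.
t* = t_{0.01, 132} = 2.35493.
Margin = t* × SE = 2.35493 × 0.018 = 0.042389.
CI: -0.090 ± 0.042389 → (-0.1324, -0.0476).
With 98% confidence, each one-unit increase in soil moisture (%) is associated with a change of between -0.1324 and -0.0476 µmol m⁻² s⁻¹ in CO₂ flux, holding the other predictors fixed.

(-0.1324, -0.0476)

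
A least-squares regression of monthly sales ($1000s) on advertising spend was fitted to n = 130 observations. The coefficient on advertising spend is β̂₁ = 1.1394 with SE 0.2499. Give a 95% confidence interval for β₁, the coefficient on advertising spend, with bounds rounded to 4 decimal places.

(0.6449, 1.6339)

df = n − 2 = 130 − 2 = 128.
t* = t_{0.025, 128} = 1.978671.
Margin = t* × SE = 1.978671 × 0.2499 = 0.494470.
CI: 1.1394 ± 0.494470 → (0.6449, 1.6339).
With 95% confidence, each one-unit increase in advertising spend is associated with a change of between 0.6449 and 1.6339 $1000s in monthly sales.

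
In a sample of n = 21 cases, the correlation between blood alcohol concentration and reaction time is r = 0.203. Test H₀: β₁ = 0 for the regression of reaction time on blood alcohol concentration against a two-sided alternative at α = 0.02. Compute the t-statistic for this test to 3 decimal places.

t = r·√(n − 2)/√(1 − r²) = 0.203·√19/√0.958791 = 0.904.
df = n − 2 = 19.
Two-sided p ≈ 0.3775, which is ≥ 0.02, so fail to reject H₀.
The data do not give significant evidence of a linear association between blood alcohol concentration and reaction time.

t = 0.904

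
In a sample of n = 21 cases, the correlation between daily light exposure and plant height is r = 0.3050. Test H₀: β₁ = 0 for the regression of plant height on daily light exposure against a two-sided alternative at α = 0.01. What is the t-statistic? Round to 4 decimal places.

t = r·√(n − 2)/√(1 − r²) = 0.3050·√19/√0.906975 = 1.3960.
df = n − 2 = 19.
Two-sided p ≈ 0.1788, which is ≥ 0.01, so fail to reject H₀.
The data do not give significant evidence of a linear association between daily light exposure and plant height.

t = 1.3960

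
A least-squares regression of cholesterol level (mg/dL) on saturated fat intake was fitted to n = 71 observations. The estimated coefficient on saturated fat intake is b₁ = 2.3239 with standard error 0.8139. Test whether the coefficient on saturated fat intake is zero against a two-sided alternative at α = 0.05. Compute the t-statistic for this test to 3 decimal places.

H₀: β₁ = 0 vs H₁: β₁ ≠ 0.
t = (b₁ − β₁⁰)/SE = 2.3239 / 0.8139 = 2.855.
df = n − 2 = 71 − 2 = 69.
Two-sided p ≈ 0.0057, which is < 0.05, so reject H₀.
There is evidence that saturated fat intake is associated with cholesterol level.

t = 2.855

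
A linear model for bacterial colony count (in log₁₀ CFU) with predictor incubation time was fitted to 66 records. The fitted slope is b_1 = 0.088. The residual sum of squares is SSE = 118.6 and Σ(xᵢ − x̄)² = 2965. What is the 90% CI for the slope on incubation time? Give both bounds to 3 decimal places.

(0.046, 0.130)

MSE = SSE/(n − 2) = 118.6/64 = 1.85312.
SE(b_1) = √(MSE/Sₓₓ) = √(1.85312/2965) = 0.025.
df = n − 2 = 64.
t* = t_{0.05, 64} = 1.669013.
Margin = t* × SE = 1.669013 × 0.025 = 0.04173.
CI: 0.088 ± 0.04173 → (0.046, 0.130).
With 90% confidence, each one-unit increase in incubation time is associated with a change of between 0.046 and 0.130 log₁₀ CFU in bacterial colony count.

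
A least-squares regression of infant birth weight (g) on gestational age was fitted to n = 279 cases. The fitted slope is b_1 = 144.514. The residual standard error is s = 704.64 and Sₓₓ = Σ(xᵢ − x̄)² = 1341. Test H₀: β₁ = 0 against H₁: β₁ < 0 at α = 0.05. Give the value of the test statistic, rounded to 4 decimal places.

SE(b_1) = s/√Sₓₓ = 704.64/√1341 = 19.2421.
t = 144.514 / 19.2421 = 7.5103.
df = n − 2 = 277.
One-sided p ≈ 1.0000, which is ≥ 0.05, so fail to reject H₀.
The data do not give significant evidence that the true slope on gestational age is negative.

t = 7.5103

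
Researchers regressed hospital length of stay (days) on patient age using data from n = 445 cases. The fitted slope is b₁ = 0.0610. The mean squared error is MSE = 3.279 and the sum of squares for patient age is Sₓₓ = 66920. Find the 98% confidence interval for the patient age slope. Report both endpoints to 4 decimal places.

(0.0447, 0.0773)

SE(b₁) = √(MSE/Sₓₓ) = √(3.279/66920) = 0.00699991.
df = n − 2 = 443.
t* = t_{0.01, 443} = 2.334795.
Margin = t* × SE = 2.334795 × 0.00699991 = 0.016343.
CI: 0.0610 ± 0.016343 → (0.0447, 0.0773).
With 98% confidence, each one-unit increase in patient age is associated with a change of between 0.0447 and 0.0773 days in hospital length of stay.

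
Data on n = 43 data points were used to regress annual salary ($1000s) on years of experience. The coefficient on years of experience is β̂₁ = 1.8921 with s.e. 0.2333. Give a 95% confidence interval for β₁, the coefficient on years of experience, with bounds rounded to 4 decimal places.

df = n − 2 = 43 − 2 = 41.
t* = t_{0.025, 41} = 2.019541.
Margin = t* × SE = 2.019541 × 0.2333 = 0.471159.
CI: 1.8921 ± 0.471159 → (1.4209, 2.3633).
With 95% confidence, each one-unit increase in years of experience is associated with a change of between 1.4209 and 2.3633 $1000s in annual salary.

(1.4209, 2.3633)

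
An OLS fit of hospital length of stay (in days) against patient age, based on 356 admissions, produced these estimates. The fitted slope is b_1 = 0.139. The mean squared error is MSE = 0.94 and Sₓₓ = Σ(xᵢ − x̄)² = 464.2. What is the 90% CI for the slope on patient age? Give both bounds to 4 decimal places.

SE(b_1) = √(MSE/Sₓₓ) = √(0.94/464.2) = 0.0449999.
df = n − 2 = 354.
t* = t_{0.05, 354} = 1.649169.
Margin = t* × SE = 1.649169 × 0.0449999 = 0.074212.
CI: 0.139 ± 0.074212 → (0.0648, 0.2132).
With 90% confidence, each one-unit increase in patient age is associated with a change of between 0.0648 and 0.2132 days in hospital length of stay.

(0.0648, 0.2132)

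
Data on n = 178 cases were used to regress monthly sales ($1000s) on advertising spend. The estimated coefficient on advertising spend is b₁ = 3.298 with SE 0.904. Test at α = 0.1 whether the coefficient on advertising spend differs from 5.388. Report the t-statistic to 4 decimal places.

t = -2.3119

H₀: β₁ = 5.388 vs H₁: β₁ ≠ 5.388.
t = (b₁ − β₁⁰)/SE = (3.298 − 5.388) / 0.904 = -2.3119.
df = n − 2 = 178 − 2 = 176.
Two-sided p ≈ 0.0219, which is < 0.1, so reject H₀.
There is evidence that the true slope on advertising spend differs from 5.388 $1000s per unit.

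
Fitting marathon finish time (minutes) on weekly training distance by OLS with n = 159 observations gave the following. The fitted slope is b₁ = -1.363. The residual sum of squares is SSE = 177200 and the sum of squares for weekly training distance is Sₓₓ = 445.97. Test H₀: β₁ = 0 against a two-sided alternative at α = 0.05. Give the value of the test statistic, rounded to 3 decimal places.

t = -0.857

MSE = SSE/(n − 2) = 177200/157 = 1128.66.
SE(b₁) = √(MSE/Sₓₓ) = √(1128.66/445.97) = 1.59085.
t = -1.363 / 1.59085 = -0.857.
df = n − 2 = 157.
Two-sided p ≈ 0.3929, which is ≥ 0.05, so fail to reject H₀.
The data do not give significant evidence of an association between weekly training distance and marathon finish time.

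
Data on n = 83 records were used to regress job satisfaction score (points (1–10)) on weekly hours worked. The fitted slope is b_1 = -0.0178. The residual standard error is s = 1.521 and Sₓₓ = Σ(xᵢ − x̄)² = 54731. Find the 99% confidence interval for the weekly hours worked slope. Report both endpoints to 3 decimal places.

SE(b_1) = s/√Sₓₓ = 1.521/√54731 = 0.00650148.
df = n − 2 = 81.
t* = t_{0.005, 81} = 2.637897.
Margin = t* × SE = 2.637897 × 0.00650148 = 0.01715.
CI: -0.0178 ± 0.01715 → (-0.035, -0.001).
With 99% confidence, each one-unit increase in weekly hours worked is associated with a change of between -0.035 and -0.001 points (1–10) in job satisfaction score.

(-0.035, -0.001)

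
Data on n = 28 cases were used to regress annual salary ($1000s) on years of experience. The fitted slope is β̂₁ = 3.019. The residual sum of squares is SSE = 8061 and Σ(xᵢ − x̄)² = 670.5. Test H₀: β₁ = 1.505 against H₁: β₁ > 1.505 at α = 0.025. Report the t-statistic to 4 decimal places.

t = 2.2265

MSE = SSE/(n − 2) = 8061/26 = 310.038.
SE(β̂₁) = √(MSE/Sₓₓ) = √(310.038/670.5) = 0.679999.
t = (3.019 − 1.505) / 0.679999 = 2.2265.
df = n − 2 = 26.
One-sided p ≈ 0.0174, which is < 0.025, so reject H₀.
There is evidence that the true slope on years of experience exceeds 1.505 $1000s per unit.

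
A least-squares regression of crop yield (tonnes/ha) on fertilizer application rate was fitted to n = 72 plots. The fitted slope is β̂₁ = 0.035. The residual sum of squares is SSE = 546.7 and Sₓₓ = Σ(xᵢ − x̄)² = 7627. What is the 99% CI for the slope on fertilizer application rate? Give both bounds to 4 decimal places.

MSE = SSE/(n − 2) = 546.7/70 = 7.81.
SE(β̂₁) = √(MSE/Sₓₓ) = √(7.81/7627) = 0.0319999.
df = n − 2 = 70.
t* = t_{0.005, 70} = 2.647905.
Margin = t* × SE = 2.647905 × 0.0319999 = 0.084733.
CI: 0.035 ± 0.084733 → (-0.0497, 0.1197).
With 99% confidence, each one-unit increase in fertilizer application rate is associated with a change of between -0.0497 and 0.1197 tonnes/ha in crop yield.

(-0.0497, 0.1197)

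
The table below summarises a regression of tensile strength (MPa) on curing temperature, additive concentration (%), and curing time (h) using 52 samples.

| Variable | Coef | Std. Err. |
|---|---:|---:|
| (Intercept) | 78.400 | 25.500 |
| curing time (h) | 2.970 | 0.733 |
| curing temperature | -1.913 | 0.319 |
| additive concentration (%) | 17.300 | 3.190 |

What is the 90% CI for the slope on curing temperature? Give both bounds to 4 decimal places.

Read off: b = -1.913, SE = 0.319 for curing temperature.
df = n − k − 1 = 52 − 3 − 1 = 48.
t* = t_{0.05, 48} = 1.677224.
Margin = t* × SE = 1.677224 × 0.319 = 0.535035.
CI: -1.913 ± 0.535035 → (-2.4480, -1.3780).

(-2.4480, -1.3780)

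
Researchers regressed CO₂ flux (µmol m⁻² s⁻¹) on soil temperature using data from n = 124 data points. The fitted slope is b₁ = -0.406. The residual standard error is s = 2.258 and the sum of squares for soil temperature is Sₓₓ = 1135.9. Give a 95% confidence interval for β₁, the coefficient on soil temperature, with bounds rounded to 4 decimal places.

SE(b₁) = s/√Sₓₓ = 2.258/√1135.9 = 0.0669968.
df = n − 2 = 122.
t* = t_{0.025, 122} = 1.9796.
Margin = t* × SE = 1.9796 × 0.0669968 = 0.132627.
CI: -0.406 ± 0.132627 → (-0.5386, -0.2734).
With 95% confidence, each one-unit increase in soil temperature is associated with a change of between -0.5386 and -0.2734 µmol m⁻² s⁻¹ in CO₂ flux.

(-0.5386, -0.2734)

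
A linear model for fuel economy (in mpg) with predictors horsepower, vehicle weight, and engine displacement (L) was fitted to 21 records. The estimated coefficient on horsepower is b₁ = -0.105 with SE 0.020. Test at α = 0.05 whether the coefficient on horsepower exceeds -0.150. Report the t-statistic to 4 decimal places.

t = 2.2500

H₀: β₁ = -0.150 vs H₁: β₁ > -0.150.
t = (b₁ − β₁⁰)/SE = (-0.105 − (-0.150)) / 0.020 = 2.2500.
df = n − k − 1 = 21 − 3 − 1 = 17.
One-sided p ≈ 0.0190, which is < 0.05, so reject H₀.
There is evidence that the true slope on horsepower exceeds -0.150 mpg per unit, holding the other predictors fixed.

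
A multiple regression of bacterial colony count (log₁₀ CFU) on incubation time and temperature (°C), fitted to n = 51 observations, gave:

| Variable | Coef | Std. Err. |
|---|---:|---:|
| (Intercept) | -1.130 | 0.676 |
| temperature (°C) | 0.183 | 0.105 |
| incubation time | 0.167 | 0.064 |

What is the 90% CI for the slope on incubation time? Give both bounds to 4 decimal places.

(0.0597, 0.2743)

Read off: b = 0.167, SE = 0.064 for incubation time.
df = n − k − 1 = 51 − 2 − 1 = 48.
t* = t_{0.05, 48} = 1.677224.
Margin = t* × SE = 1.677224 × 0.064 = 0.107342.
CI: 0.167 ± 0.107342 → (0.0597, 0.2743).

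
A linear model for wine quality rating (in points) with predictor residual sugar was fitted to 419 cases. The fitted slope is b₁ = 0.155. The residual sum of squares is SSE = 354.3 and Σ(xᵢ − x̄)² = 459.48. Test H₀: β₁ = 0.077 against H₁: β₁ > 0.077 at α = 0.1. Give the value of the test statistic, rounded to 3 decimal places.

t = 1.814

MSE = SSE/(n − 2) = 354.3/417 = 0.84964.
SE(b₁) = √(MSE/Sₓₓ) = √(0.84964/459.48) = 0.0430016.
t = (0.155 − 0.077) / 0.0430016 = 1.814.
df = n − 2 = 417.
One-sided p ≈ 0.0352, which is < 0.1, so reject H₀.
There is evidence that the true slope on residual sugar exceeds 0.077 points per unit.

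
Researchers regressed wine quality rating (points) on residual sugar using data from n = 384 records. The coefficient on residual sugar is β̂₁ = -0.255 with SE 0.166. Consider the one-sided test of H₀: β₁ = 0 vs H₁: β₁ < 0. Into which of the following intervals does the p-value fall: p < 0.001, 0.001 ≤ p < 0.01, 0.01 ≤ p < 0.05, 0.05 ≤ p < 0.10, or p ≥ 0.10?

t = -0.255 / 0.166 = -1.536.
df = n − 2 = 384 − 2 = 382.
One-sided p = P(T_{382} < t) ≈ 0.0627.
So 0.05 ≤ p < 0.10.

0.05 ≤ p < 0.10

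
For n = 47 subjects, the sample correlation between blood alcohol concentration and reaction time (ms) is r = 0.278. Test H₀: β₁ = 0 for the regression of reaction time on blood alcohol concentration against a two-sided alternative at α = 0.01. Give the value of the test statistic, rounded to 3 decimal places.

t = 1.941

t = r·√(n − 2)/√(1 − r²) = 0.278·√45/√0.922716 = 1.941.
df = n − 2 = 45.
Two-sided p ≈ 0.0585, which is ≥ 0.01, so fail to reject H₀.
The data do not give significant evidence of a linear association between blood alcohol concentration and reaction time.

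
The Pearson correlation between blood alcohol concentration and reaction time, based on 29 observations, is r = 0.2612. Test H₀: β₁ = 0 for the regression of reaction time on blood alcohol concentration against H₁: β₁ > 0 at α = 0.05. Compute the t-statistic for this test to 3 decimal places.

t = r·√(n − 2)/√(1 − r²) = 0.2612·√27/√0.931775 = 1.406.
df = n − 2 = 27.
One-sided p ≈ 0.0856, which is ≥ 0.05, so fail to reject H₀.
The data do not give significant evidence of a linear association between blood alcohol concentration and reaction time.

t = 1.406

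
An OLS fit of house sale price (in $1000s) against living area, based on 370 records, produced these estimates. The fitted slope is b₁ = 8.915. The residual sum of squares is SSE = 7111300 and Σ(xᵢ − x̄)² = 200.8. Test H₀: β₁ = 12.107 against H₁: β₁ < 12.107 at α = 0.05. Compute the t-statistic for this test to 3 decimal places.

MSE = SSE/(n − 2) = 7111300/368 = 19324.2.
SE(b₁) = √(MSE/Sₓₓ) = √(19324.2/200.8) = 9.80999.
t = (8.915 − 12.107) / 9.80999 = -0.325.
df = n − 2 = 368.
One-sided p ≈ 0.3725, which is ≥ 0.05, so fail to reject H₀.
The data do not give significant evidence that the true slope on living area is below 12.107 $1000s per unit.

t = -0.325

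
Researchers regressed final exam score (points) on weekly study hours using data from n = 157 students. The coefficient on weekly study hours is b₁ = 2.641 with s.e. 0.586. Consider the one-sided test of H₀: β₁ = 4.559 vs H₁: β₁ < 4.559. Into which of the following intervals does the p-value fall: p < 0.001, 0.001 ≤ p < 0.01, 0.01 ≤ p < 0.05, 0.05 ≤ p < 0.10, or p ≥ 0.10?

p < 0.001

t = (2.641 − 4.559) / 0.586 = -3.273.
df = n − 2 = 157 − 2 = 155.
One-sided p = P(T_{155} < t) ≈ 0.0007.
So p < 0.001.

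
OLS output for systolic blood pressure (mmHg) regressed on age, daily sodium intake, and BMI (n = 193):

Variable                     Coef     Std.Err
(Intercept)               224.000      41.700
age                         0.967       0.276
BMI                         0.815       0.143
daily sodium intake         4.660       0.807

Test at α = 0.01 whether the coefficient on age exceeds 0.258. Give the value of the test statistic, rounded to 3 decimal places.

t = 2.569

Read off: b = 0.967, SE = 0.276 for age.
H₀: β₁ = 0.258 vs H₁: β₁ > 0.258.
t = (0.967 − 0.258) / 0.276 = 2.569.
df = n − k − 1 = 193 − 3 − 1 = 189.
One-sided p ≈ 0.0055, which is < 0.01, so reject H₀.
There is evidence that the true slope on age exceeds 0.258 mmHg per unit, holding the other predictors fixed.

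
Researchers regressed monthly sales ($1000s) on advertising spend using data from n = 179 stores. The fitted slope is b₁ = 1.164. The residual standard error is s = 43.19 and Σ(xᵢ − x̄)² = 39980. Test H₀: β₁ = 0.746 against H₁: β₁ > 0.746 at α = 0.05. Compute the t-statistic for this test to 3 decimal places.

t = 1.935

SE(b₁) = s/√Sₓₓ = 43.19/√39980 = 0.216004.
t = (1.164 − 0.746) / 0.216004 = 1.935.
df = n − 2 = 177.
One-sided p ≈ 0.0273, which is < 0.05, so reject H₀.
There is evidence that the true slope on advertising spend exceeds 0.746 $1000s per unit.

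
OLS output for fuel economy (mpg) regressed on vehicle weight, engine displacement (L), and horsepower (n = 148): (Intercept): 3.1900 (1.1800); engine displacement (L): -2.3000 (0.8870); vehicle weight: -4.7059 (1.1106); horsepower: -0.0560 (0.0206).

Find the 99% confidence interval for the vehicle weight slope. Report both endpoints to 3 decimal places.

(-7.605, -1.807)

Read off: b = -4.7059, SE = 1.1106 for vehicle weight.
df = n − k − 1 = 148 − 3 − 1 = 144.
t* = t_{0.005, 144} = 2.610402.
Margin = t* × SE = 2.610402 × 1.1106 = 2.89911.
CI: -4.7059 ± 2.89911 → (-7.605, -1.807).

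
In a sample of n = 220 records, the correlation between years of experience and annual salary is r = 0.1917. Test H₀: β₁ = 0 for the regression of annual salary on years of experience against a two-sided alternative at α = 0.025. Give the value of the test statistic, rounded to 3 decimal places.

t = r·√(n − 2)/√(1 − r²) = 0.1917·√218/√0.963251 = 2.884.
df = n − 2 = 218.
Two-sided p ≈ 0.0043, which is < 0.025, so reject H₀.
There is evidence of a linear association between years of experience and annual salary.

t = 2.884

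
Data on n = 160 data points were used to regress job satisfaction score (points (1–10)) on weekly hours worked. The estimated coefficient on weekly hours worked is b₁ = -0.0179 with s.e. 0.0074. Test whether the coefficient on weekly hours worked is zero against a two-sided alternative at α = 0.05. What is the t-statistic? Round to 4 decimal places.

H₀: β₁ = 0 vs H₁: β₁ ≠ 0.
t = (b₁ − β₁⁰)/SE = -0.0179 / 0.0074 = -2.4189.
df = n − 2 = 160 − 2 = 158.
Two-sided p ≈ 0.0167, which is < 0.05, so reject H₀.
There is evidence that weekly hours worked is associated with job satisfaction score.

t = -2.4189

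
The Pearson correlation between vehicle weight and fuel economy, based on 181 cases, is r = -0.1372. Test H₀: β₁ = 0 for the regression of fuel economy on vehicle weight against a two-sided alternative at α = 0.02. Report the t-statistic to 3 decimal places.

t = r·√(n − 2)/√(1 − r²) = -0.1372·√179/√0.981176 = -1.853.
df = n − 2 = 179.
Two-sided p ≈ 0.0655, which is ≥ 0.02, so fail to reject H₀.
The data do not give significant evidence of a linear association between vehicle weight and fuel economy.

t = -1.853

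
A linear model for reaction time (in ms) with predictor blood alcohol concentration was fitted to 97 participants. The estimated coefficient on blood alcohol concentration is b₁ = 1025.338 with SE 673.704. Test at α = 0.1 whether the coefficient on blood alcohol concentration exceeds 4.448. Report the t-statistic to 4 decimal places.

t = 1.5153

H₀: β₁ = 4.448 vs H₁: β₁ > 4.448.
t = (b₁ − β₁⁰)/SE = (1025.338 − 4.448) / 673.704 = 1.5153.
df = n − 2 = 97 − 2 = 95.
One-sided p ≈ 0.0665, which is < 0.1, so reject H₀.
There is evidence that the true slope on blood alcohol concentration exceeds 4.448 ms per unit.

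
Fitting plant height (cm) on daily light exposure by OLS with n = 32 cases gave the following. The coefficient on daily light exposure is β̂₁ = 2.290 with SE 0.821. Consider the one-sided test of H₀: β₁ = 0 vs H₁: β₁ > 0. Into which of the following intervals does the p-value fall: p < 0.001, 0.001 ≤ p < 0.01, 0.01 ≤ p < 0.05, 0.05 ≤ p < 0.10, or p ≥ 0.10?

0.001 ≤ p < 0.01

t = 2.290 / 0.821 = 2.789.
df = n − 2 = 32 − 2 = 30.
One-sided p = P(T_{30} > t) ≈ 0.0045.
So 0.001 ≤ p < 0.01.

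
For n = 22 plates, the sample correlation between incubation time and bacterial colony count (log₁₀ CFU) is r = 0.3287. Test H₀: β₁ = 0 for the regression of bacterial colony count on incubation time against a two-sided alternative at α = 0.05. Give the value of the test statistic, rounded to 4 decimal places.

t = r·√(n − 2)/√(1 − r²) = 0.3287·√20/√0.891956 = 1.5565.
df = n − 2 = 20.
Two-sided p ≈ 0.1353, which is ≥ 0.05, so fail to reject H₀.
The data do not give significant evidence of a linear association between incubation time and bacterial colony count.

t = 1.5565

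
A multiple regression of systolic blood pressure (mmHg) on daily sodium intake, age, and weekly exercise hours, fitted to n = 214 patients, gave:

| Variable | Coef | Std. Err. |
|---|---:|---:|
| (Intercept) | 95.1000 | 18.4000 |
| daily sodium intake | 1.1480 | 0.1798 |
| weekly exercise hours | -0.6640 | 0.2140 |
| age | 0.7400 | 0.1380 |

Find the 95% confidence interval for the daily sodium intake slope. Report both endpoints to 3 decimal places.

(0.794, 1.502)

Read off: b = 1.1480, SE = 0.1798 for daily sodium intake.
df = n − k − 1 = 214 − 3 − 1 = 210.
t* = t_{0.025, 210} = 1.971325.
Margin = t* × SE = 1.971325 × 0.1798 = 0.35444.
CI: 1.1480 ± 0.35444 → (0.794, 1.502).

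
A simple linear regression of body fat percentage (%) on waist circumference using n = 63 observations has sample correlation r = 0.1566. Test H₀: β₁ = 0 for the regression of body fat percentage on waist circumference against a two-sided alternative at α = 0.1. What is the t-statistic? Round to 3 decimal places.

t = r·√(n − 2)/√(1 − r²) = 0.1566·√61/√0.975476 = 1.238.
df = n − 2 = 61.
Two-sided p ≈ 0.2203, which is ≥ 0.1, so fail to reject H₀.
The data do not give significant evidence of a linear association between waist circumference and body fat percentage.

t = 1.238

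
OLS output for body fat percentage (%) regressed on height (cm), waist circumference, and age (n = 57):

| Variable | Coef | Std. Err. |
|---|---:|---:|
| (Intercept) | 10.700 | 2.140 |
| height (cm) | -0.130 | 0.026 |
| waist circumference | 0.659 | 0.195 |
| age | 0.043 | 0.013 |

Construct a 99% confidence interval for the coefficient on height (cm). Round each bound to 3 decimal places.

Read off: b = -0.130, SE = 0.026 for height (cm).
df = n − k − 1 = 57 − 3 − 1 = 53.
t* = t_{0.005, 53} = 2.671823.
Margin = t* × SE = 2.671823 × 0.026 = 0.06947.
CI: -0.130 ± 0.06947 → (-0.199, -0.061).

(-0.199, -0.061)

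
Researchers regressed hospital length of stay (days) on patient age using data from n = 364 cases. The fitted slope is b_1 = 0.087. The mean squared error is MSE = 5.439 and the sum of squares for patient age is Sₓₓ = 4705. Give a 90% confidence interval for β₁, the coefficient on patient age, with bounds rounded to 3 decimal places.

(0.031, 0.143)

SE(b_1) = √(MSE/Sₓₓ) = √(5.439/4705) = 0.0340001.
df = n − 2 = 362.
t* = t_{0.05, 362} = 1.649074.
Margin = t* × SE = 1.649074 × 0.0340001 = 0.05607.
CI: 0.087 ± 0.05607 → (0.031, 0.143).
With 90% confidence, each one-unit increase in patient age is associated with a change of between 0.031 and 0.143 days in hospital length of stay.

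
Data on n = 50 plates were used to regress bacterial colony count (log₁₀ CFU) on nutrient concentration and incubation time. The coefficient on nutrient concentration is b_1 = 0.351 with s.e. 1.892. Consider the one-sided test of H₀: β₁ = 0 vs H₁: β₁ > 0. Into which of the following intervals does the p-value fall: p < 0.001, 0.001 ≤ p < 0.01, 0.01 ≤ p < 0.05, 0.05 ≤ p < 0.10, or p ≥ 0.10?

t = 0.351 / 1.892 = 0.186.
df = n − k − 1 = 50 − 2 − 1 = 47.
One-sided p = P(T_{47} > t) ≈ 0.4268.
So p ≥ 0.10.

p ≥ 0.10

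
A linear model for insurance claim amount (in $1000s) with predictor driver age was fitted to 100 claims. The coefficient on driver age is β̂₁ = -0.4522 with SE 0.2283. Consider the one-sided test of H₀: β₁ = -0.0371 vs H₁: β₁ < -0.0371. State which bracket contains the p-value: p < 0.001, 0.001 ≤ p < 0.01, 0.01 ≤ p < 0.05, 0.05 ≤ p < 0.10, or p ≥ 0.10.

t = (-0.4522 − (-0.0371)) / 0.2283 = -1.818.
df = n − 2 = 100 − 2 = 98.
One-sided p = P(T_{98} < t) ≈ 0.0360.
So 0.01 ≤ p < 0.05.

0.01 ≤ p < 0.05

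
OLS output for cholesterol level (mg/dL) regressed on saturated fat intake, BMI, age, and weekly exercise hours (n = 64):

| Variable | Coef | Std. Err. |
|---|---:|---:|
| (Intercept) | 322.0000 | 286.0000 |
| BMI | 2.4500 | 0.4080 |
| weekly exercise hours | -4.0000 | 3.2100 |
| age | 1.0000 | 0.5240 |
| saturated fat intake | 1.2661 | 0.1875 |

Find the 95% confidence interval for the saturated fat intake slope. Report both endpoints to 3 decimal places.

Read off: b = 1.2661, SE = 0.1875 for saturated fat intake.
df = n − k − 1 = 64 − 4 − 1 = 59.
t* = t_{0.025, 59} = 2.000995.
Margin = t* × SE = 2.000995 × 0.1875 = 0.37519.
CI: 1.2661 ± 0.37519 → (0.891, 1.641).

(0.891, 1.641)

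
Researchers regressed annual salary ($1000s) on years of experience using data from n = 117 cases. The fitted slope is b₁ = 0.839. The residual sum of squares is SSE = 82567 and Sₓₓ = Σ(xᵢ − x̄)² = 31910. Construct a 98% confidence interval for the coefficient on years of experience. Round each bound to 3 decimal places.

MSE = SSE/(n − 2) = 82567/115 = 717.974.
SE(b₁) = √(MSE/Sₓₓ) = √(717.974/31910) = 0.15.
df = n − 2 = 115.
t* = t_{0.01, 115} = 2.359212.
Margin = t* × SE = 2.359212 × 0.15 = 0.35388.
CI: 0.839 ± 0.35388 → (0.485, 1.193).
With 98% confidence, each one-unit increase in years of experience is associated with a change of between 0.485 and 1.193 $1000s in annual salary.

(0.485, 1.193)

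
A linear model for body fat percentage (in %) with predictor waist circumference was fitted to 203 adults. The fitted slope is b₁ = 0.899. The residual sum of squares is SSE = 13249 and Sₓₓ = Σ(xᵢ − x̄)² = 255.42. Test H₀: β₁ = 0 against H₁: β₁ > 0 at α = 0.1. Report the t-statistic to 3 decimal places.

t = 1.770

MSE = SSE/(n − 2) = 13249/201 = 65.9154.
SE(b₁) = √(MSE/Sₓₓ) = √(65.9154/255.42) = 0.508003.
t = 0.899 / 0.508003 = 1.770.
df = n − 2 = 201.
One-sided p ≈ 0.0391, which is < 0.1, so reject H₀.
There is evidence that the true slope on waist circumference is positive.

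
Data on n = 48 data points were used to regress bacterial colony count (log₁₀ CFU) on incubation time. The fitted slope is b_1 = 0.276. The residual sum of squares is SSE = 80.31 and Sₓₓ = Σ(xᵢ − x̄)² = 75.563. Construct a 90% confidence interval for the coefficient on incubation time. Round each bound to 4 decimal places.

MSE = SSE/(n − 2) = 80.31/46 = 1.74587.
SE(b_1) = √(MSE/Sₓₓ) = √(1.74587/75.563) = 0.152003.
df = n − 2 = 46.
t* = t_{0.05, 46} = 1.67866.
Margin = t* × SE = 1.67866 × 0.152003 = 0.255161.
CI: 0.276 ± 0.255161 → (0.0208, 0.5312).
With 90% confidence, each one-unit increase in incubation time is associated with a change of between 0.0208 and 0.5312 log₁₀ CFU in bacterial colony count.

(0.0208, 0.5312)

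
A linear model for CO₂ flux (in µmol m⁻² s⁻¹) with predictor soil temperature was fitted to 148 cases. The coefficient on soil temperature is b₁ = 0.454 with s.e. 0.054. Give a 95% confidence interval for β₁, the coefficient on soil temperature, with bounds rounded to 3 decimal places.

df = n − 2 = 148 − 2 = 146.
t* = t_{0.025, 146} = 1.976346.
Margin = t* × SE = 1.976346 × 0.054 = 0.10672.
CI: 0.454 ± 0.10672 → (0.347, 0.561).
With 95% confidence, each one-unit increase in soil temperature is associated with a change of between 0.347 and 0.561 µmol m⁻² s⁻¹ in CO₂ flux.

(0.347, 0.561)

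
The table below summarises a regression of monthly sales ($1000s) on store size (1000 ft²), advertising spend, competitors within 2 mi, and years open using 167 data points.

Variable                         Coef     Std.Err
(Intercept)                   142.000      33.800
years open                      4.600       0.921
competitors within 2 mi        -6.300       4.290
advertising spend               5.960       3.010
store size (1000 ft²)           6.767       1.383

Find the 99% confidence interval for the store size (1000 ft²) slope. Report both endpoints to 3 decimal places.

(3.162, 10.372)

Read off: b = 6.767, SE = 1.383 for store size (1000 ft²).
df = n − k − 1 = 167 − 4 − 1 = 162.
t* = t_{0.005, 162} = 2.606518.
Margin = t* × SE = 2.606518 × 1.383 = 3.60481.
CI: 6.767 ± 3.60481 → (3.162, 10.372).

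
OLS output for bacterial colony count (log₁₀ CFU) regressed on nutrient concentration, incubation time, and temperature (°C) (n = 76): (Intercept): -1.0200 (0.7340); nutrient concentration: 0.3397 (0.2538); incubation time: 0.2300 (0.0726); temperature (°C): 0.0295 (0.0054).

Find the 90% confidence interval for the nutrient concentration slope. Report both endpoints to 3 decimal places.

Read off: b = 0.3397, SE = 0.2538 for nutrient concentration.
df = n − k − 1 = 76 − 3 − 1 = 72.
t* = t_{0.05, 72} = 1.666294.
Margin = t* × SE = 1.666294 × 0.2538 = 0.42291.
CI: 0.3397 ± 0.42291 → (-0.083, 0.763).

(-0.083, 0.763)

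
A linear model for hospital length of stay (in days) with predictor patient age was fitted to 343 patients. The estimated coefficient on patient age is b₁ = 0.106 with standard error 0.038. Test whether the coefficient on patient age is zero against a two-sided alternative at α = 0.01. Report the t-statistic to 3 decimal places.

t = 2.789

H₀: β₁ = 0 vs H₁: β₁ ≠ 0.
t = (b₁ − β₁⁰)/SE = 0.106 / 0.038 = 2.789.
df = n − 2 = 343 − 2 = 341.
Two-sided p ≈ 0.0056, which is < 0.01, so reject H₀.
There is evidence that patient age is associated with hospital length of stay.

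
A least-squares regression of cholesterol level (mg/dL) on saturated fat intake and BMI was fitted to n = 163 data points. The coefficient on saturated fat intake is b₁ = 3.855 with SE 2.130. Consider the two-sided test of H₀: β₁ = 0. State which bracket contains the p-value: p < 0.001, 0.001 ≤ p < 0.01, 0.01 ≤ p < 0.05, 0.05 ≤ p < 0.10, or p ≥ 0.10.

0.05 ≤ p < 0.10

t = 3.855 / 2.130 = 1.810.
df = n − k − 1 = 163 − 2 − 1 = 160.
Two-sided p = 2·P(T_{160} > |t|) ≈ 0.0722.
So 0.05 ≤ p < 0.10.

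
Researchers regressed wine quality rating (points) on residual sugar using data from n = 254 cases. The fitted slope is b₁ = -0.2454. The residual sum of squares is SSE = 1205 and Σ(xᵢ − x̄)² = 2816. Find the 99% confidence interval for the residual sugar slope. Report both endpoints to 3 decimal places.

MSE = SSE/(n − 2) = 1205/252 = 4.78175.
SE(b₁) = √(MSE/Sₓₓ) = √(4.78175/2816) = 0.0412076.
df = n − 2 = 252.
t* = t_{0.005, 252} = 2.595479.
Margin = t* × SE = 2.595479 × 0.0412076 = 0.10695.
CI: -0.2454 ± 0.10695 → (-0.352, -0.138).
With 99% confidence, each one-unit increase in residual sugar is associated with a change of between -0.352 and -0.138 points in wine quality rating.

(-0.352, -0.138)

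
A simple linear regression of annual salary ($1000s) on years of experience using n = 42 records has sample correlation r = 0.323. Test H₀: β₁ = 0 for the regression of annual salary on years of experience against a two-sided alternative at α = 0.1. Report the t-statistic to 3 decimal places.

t = r·√(n − 2)/√(1 − r²) = 0.323·√40/√0.895671 = 2.159.
df = n − 2 = 40.
Two-sided p ≈ 0.0369, which is < 0.1, so reject H₀.
There is evidence of a linear association between years of experience and annual salary.

t = 2.159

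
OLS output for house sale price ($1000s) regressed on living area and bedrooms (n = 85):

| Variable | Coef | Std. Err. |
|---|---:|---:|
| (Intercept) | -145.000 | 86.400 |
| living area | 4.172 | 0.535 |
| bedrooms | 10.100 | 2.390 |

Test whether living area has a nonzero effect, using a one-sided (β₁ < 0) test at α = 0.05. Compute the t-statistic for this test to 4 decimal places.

Read off: b = 4.172, SE = 0.535 for living area.
H₀: β₁ = 0 vs H₁: β₁ < 0.
t = 4.172 / 0.535 = 7.7981.
df = n − k − 1 = 85 − 2 − 1 = 82.
One-sided p ≈ 1.0000, which is ≥ 0.05, so fail to reject H₀.
The data do not give significant evidence that the true slope on living area is negative, holding the other predictors fixed.

t = 7.7981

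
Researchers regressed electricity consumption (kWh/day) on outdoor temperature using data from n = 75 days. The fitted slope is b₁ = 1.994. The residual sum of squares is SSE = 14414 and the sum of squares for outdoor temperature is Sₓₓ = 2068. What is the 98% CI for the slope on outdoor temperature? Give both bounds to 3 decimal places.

MSE = SSE/(n − 2) = 14414/73 = 197.452.
SE(b₁) = √(MSE/Sₓₓ) = √(197.452/2068) = 0.308998.
df = n − 2 = 73.
t* = t_{0.01, 73} = 2.378522.
Margin = t* × SE = 2.378522 × 0.308998 = 0.73496.
CI: 1.994 ± 0.73496 → (1.259, 2.729).
With 98% confidence, each one-unit increase in outdoor temperature is associated with a change of between 1.259 and 2.729 kWh/day in electricity consumption.

(1.259, 2.729)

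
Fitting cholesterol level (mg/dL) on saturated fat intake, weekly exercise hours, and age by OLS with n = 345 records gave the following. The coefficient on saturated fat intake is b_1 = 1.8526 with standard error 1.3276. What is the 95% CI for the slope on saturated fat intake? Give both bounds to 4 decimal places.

(-0.7587, 4.4639)

df = n − k − 1 = 345 − 3 − 1 = 341.
t* = t_{0.025, 341} = 1.966945.
Margin = t* × SE = 1.966945 × 1.3276 = 2.611316.
CI: 1.8526 ± 2.611316 → (-0.7587, 4.4639).
With 95% confidence, each one-unit increase in saturated fat intake is associated with a change of between -0.7587 and 4.4639 mg/dL in cholesterol level, holding the other predictors fixed.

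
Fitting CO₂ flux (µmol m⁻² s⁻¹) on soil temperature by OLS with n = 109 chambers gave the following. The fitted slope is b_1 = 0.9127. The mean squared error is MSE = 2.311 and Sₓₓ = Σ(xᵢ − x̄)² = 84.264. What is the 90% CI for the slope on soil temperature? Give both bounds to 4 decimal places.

(0.6379, 1.1875)

SE(b_1) = √(MSE/Sₓₓ) = √(2.311/84.264) = 0.165607.
df = n − 2 = 107.
t* = t_{0.05, 107} = 1.659219.
Margin = t* × SE = 1.659219 × 0.165607 = 0.274778.
CI: 0.9127 ± 0.274778 → (0.6379, 1.1875).
With 90% confidence, each one-unit increase in soil temperature is associated with a change of between 0.6379 and 1.1875 µmol m⁻² s⁻¹ in CO₂ flux.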